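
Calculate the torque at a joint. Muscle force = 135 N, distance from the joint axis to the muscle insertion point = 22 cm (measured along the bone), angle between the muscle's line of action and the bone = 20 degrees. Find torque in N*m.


Torque = F * d * sin(theta)   (moment arm = d*sin(theta))
d = 22 cm = 0.22 m
Torque = 135 * 0.22 * sin(20)
Torque = 10.16 N*m


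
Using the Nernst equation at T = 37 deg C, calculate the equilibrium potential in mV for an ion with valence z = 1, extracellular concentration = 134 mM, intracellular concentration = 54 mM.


E = (RT/(zF)) * ln(C_out/C_in)
T = 37 + 273.15 = 310.15 K
E = (8.314 * 310.15 / (1 * 96485)) * ln(134/54)
E = 24.29 mV


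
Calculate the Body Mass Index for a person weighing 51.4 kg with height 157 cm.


BMI = weight / height^2
height = 157 cm = 1.57 m
BMI = 51.4 / 1.57^2
BMI = 20.85 kg/m^2


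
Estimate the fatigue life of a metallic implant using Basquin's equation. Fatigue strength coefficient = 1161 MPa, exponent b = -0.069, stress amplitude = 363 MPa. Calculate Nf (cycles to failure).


sigma_a = sigma_f' * (2Nf)^b
2Nf = (sigma_a/sigma_f')^(1/b)
2Nf = (363/1161)^(1/-0.069)
2Nf = 20785585
Nf = 1.0393e+07


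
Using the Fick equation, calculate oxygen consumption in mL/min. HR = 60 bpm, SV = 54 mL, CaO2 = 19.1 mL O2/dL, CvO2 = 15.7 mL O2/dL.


CO = HR*SV = 60*54/1000 = 3.24 L/min
a-v O2 diff = 19.1 - 15.7 = 3.4 mL/dL
VO2 = CO * (CaO2-CvO2) * 10 dL/L
VO2 = 3.24 * 3.4 * 10
VO2 = 110.2 mL/min


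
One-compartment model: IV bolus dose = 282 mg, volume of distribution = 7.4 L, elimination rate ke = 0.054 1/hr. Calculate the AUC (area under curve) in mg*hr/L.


C0 = Dose/Vd = 282/7.4 = 38.1081 mg/L
AUC = C0/ke = 38.1081/0.054
AUC = 705.7 mg*hr/L


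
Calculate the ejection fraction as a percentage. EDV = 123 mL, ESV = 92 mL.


SV = EDV - ESV = 123 - 92 = 31 mL
EF = SV/EDV * 100 = 31/123 * 100
EF = 25.2%


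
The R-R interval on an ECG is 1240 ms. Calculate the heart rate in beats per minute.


HR = 60 / RR_interval(s)
RR = 1240 ms = 1.24 s
HR = 60 / 1.24 = 48.39 bpm


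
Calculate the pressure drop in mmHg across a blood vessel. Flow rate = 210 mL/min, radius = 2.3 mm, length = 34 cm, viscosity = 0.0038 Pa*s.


dP = 8*mu*L*Q / (pi*r^4)
Q = 210 mL/min = 3.5e-06 m^3/s
dP = 411.49 Pa = 411.49 / 133.322 mmHg = 3.086 mmHg


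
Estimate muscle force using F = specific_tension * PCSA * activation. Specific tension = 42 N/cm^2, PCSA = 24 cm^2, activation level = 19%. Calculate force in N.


F = sigma * PCSA * activation
F = 42 * 24 * 0.19
F = 191.5 N


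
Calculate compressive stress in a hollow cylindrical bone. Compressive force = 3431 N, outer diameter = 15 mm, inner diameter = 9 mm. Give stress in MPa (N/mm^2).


A = pi*(r_o^2 - r_i^2)
r_o = 7.5 mm, r_i = 4.5 mm
A = 113.097 mm^2
sigma = F/A = 3431 / 113.097
sigma = 30.34 MPa


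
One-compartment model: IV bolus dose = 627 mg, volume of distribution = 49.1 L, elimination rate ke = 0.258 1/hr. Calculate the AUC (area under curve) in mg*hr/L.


C0 = Dose/Vd = 627/49.1 = 12.7699 mg/L
AUC = C0/ke = 12.7699/0.258
AUC = 49.5 mg*hr/L


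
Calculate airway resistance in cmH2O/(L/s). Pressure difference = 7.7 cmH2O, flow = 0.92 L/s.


R = dP / flow
R = 7.7 / 0.92
R = 8.37 cmH2O/(L/s)


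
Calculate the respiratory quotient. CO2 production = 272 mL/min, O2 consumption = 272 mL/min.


RQ = VCO2 / VO2
RQ = 272 / 272
RQ = 1


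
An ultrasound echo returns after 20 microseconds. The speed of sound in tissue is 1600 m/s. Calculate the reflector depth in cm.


depth = c * t / 2
t = 20 us = 2.0000e-05 s
depth = 1600 * 2.0000e-05 / 2
depth = 0.016 m = 1.6 cm


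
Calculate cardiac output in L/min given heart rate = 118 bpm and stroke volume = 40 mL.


CO = HR * SV
CO = 118 * 40 / 1000
CO = 4.72 L/min


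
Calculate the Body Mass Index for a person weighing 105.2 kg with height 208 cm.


BMI = weight / height^2
height = 208 cm = 2.08 m
BMI = 105.2 / 2.08^2
BMI = 24.32 kg/m^2


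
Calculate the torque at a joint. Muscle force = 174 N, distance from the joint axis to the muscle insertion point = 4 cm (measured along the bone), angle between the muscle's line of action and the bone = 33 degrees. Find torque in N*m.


Torque = F * d * sin(theta)   (moment arm = d*sin(theta))
d = 4 cm = 0.04 m
Torque = 174 * 0.04 * sin(33)
Torque = 3.791 N*m


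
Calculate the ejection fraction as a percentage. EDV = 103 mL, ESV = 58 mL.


SV = EDV - ESV = 103 - 58 = 45 mL
EF = SV/EDV * 100 = 45/103 * 100
EF = 43.69%


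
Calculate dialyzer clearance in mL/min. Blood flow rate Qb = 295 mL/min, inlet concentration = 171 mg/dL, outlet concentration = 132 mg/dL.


K = Qb * (Cb_in - Cb_out) / Cb_in
K = 295 * (171 - 132) / 171
K = 67.28 mL/min


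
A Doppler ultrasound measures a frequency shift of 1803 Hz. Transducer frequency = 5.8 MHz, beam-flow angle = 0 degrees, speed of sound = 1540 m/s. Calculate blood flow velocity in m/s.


v = fd * c / (2 * f0 * cos(theta))
v = 1803 * 1540 / (2 * 5.8000e+06 * cos(0))
v = 0.2394 m/s


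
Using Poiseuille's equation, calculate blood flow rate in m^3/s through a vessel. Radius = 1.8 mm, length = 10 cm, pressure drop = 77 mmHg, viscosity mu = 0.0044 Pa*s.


Q = pi*r^4*dP / (8*mu*L)
r = 0.0018 m, L = 0.1 m
dP = 77 mmHg = 10265.794 Pa
Q = 9.6181e-05 m^3/s


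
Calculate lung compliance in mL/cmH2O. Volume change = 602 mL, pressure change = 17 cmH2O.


C = dV / dP
C = 602 / 17
C = 35.41 mL/cmH2O


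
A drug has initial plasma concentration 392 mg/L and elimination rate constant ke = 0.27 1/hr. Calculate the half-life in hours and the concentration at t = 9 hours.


t_half = ln(2) / ke = 0.693147 / 0.27 = 2.567 hr
C(t) = C0 * exp(-ke*t) = 392 * exp(-0.27*9)
C(9) = 34.51 mg/L


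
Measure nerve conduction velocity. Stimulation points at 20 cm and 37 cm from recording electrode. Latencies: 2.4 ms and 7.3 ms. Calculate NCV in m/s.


Distance = (37 - 20) / 100 = 0.17 m
dt = (7.3 - 2.4) / 1000 = 0.0049 s
NCV = dist / dt = 34.69 m/s


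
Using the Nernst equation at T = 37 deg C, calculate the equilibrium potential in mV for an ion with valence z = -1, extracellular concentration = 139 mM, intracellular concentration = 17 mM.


E = (RT/(zF)) * ln(C_out/C_in)
T = 37 + 273.15 = 310.15 K
E = (8.314 * 310.15 / (-1 * 96485)) * ln(139/17)
E = -56.16 mV


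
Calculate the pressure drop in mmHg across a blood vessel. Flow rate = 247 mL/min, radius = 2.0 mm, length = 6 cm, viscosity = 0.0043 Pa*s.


dP = 8*mu*L*Q / (pi*r^4)
Q = 247 mL/min = 4.11667e-06 m^3/s
dP = 169.039 Pa = 169.039 / 133.322 mmHg = 1.268 mmHg


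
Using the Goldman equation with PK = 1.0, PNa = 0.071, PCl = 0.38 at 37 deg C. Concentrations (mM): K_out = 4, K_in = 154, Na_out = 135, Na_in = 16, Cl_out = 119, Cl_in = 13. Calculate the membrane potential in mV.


Vm = (RT/F)*ln((PK*Ko + PNa*Nao + PCl*Cli)/(PK*Ki + PNa*Nai + PCl*Clo))
Numer = 18.525, Denom = 200.356
Vm = -63.63 mV


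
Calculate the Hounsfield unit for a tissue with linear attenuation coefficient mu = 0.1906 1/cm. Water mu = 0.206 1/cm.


HU = ((mu_tissue - mu_water) / mu_water) * 1000
HU = ((0.1906 - 0.206) / 0.206) * 1000
HU = -74.76


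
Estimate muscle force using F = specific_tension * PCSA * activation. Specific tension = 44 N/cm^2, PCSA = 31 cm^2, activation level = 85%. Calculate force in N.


F = sigma * PCSA * activation
F = 44 * 31 * 0.85
F = 1159 N


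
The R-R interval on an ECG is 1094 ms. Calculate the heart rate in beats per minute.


HR = 60 / RR_interval(s)
RR = 1094 ms = 1.094 s
HR = 60 / 1.094 = 54.84 bpm


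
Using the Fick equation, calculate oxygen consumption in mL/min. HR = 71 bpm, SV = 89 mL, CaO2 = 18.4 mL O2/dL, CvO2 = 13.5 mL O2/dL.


CO = HR*SV = 71*89/1000 = 6.319 L/min
a-v O2 diff = 18.4 - 13.5 = 4.9 mL/dL
VO2 = CO * (CaO2-CvO2) * 10 dL/L
VO2 = 6.319 * 4.9 * 10
VO2 = 309.6 mL/min


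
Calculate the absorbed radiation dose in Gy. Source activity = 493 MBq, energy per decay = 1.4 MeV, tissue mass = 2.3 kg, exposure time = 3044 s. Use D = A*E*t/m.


A = 493 MBq = 4.9300e+08 Bq
E = 1.4 MeV = 2.2428e-13 J
D = A*E*t/m = 4.9300e+08*2.2428e-13*3044/2.3
D = 0.1463 Gy


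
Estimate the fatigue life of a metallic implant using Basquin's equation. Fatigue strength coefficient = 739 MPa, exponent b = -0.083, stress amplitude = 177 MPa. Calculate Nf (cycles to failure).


sigma_a = sigma_f' * (2Nf)^b
2Nf = (sigma_a/sigma_f')^(1/b)
2Nf = (177/739)^(1/-0.083)
2Nf = 30058405
Nf = 1.5029e+07


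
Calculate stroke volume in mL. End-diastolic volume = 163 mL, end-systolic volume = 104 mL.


SV = EDV - ESV
SV = 163 - 104
SV = 59 mL


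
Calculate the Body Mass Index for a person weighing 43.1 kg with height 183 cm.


BMI = weight / height^2
height = 183 cm = 1.83 m
BMI = 43.1 / 1.83^2
BMI = 12.87 kg/m^2


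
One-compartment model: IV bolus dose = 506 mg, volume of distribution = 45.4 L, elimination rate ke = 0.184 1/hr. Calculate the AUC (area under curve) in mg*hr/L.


C0 = Dose/Vd = 506/45.4 = 11.1454 mg/L
AUC = C0/ke = 11.1454/0.184
AUC = 60.57 mg*hr/L


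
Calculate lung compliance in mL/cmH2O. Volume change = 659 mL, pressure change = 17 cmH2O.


C = dV / dP
C = 659 / 17
C = 38.76 mL/cmH2O


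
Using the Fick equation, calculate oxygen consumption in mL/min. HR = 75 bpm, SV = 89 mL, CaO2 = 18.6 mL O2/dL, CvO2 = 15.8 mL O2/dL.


CO = HR*SV = 75*89/1000 = 6.675 L/min
a-v O2 diff = 18.6 - 15.8 = 2.8 mL/dL
VO2 = CO * (CaO2-CvO2) * 10 dL/L
VO2 = 6.675 * 2.8 * 10
VO2 = 186.9 mL/min


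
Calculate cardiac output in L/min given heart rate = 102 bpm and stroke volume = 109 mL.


CO = HR * SV
CO = 102 * 109 / 1000
CO = 11.12 L/min


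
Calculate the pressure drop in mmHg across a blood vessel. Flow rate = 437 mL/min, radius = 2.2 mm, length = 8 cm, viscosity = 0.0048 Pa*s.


dP = 8*mu*L*Q / (pi*r^4)
Q = 437 mL/min = 7.28333e-06 m^3/s
dP = 304.026 Pa = 304.026 / 133.322 mmHg = 2.28 mmHg


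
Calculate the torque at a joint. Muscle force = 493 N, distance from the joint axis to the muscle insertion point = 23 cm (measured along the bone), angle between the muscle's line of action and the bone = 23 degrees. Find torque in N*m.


Torque = F * d * sin(theta)   (moment arm = d*sin(theta))
d = 23 cm = 0.23 m
Torque = 493 * 0.23 * sin(23)
Torque = 44.31 N*m


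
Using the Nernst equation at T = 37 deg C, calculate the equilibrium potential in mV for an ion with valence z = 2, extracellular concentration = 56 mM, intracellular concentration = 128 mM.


E = (RT/(zF)) * ln(C_out/C_in)
T = 37 + 273.15 = 310.15 K
E = (8.314 * 310.15 / (2 * 96485)) * ln(56/128)
E = -11.05 mV


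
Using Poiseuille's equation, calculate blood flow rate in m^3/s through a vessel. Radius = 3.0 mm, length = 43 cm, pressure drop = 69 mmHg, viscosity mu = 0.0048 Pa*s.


Q = pi*r^4*dP / (8*mu*L)
r = 0.003 m, L = 0.43 m
dP = 69 mmHg = 9199.218 Pa
Q = 1.4177e-04 m^3/s


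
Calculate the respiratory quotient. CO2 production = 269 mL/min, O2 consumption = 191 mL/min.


RQ = VCO2 / VO2
RQ = 269 / 191
RQ = 1.408


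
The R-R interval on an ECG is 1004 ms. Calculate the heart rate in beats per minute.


HR = 60 / RR_interval(s)
RR = 1004 ms = 1.004 s
HR = 60 / 1.004 = 59.76 bpm


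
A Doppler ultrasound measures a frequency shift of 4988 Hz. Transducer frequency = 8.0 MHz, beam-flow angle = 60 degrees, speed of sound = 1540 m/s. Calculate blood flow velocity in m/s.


v = fd * c / (2 * f0 * cos(theta))
v = 4988 * 1540 / (2 * 8.0000e+06 * cos(60))
v = 0.9602 m/s


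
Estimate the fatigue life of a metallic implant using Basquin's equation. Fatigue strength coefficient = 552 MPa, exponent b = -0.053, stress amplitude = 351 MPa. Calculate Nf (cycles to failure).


sigma_a = sigma_f' * (2Nf)^b
2Nf = (sigma_a/sigma_f')^(1/b)
2Nf = (351/552)^(1/-0.053)
2Nf = 5129.0509
Nf = 2565


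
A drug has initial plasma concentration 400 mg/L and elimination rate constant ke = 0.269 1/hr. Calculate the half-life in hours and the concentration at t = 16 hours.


t_half = ln(2) / ke = 0.693147 / 0.269 = 2.577 hr
C(t) = C0 * exp(-ke*t) = 400 * exp(-0.269*16)
C(16) = 5.406 mg/L


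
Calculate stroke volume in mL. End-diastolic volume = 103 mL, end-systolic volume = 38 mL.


SV = EDV - ESV
SV = 103 - 38
SV = 65 mL


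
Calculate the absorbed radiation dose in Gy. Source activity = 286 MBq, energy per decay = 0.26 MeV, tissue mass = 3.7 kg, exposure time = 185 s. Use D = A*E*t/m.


A = 286 MBq = 2.8600e+08 Bq
E = 0.26 MeV = 4.1652e-14 J
D = A*E*t/m = 2.8600e+08*4.1652e-14*185/3.7
D = 5.9562e-04 Gy


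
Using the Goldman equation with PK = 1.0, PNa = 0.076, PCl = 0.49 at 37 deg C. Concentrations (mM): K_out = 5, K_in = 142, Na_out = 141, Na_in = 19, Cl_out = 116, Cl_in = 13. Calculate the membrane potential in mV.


Vm = (RT/F)*ln((PK*Ko + PNa*Nao + PCl*Cli)/(PK*Ki + PNa*Nai + PCl*Clo))
Numer = 22.086, Denom = 200.284
Vm = -58.92 mV


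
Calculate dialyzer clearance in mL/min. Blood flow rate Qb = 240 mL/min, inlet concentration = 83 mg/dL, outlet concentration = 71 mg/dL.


K = Qb * (Cb_in - Cb_out) / Cb_in
K = 240 * (83 - 71) / 83
K = 34.7 mL/min


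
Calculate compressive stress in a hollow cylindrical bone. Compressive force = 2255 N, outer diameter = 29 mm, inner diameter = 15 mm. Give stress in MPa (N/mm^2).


A = pi*(r_o^2 - r_i^2)
r_o = 14.5 mm, r_i = 7.5 mm
A = 483.805 mm^2
sigma = F/A = 2255 / 483.805
sigma = 4.661 MPa


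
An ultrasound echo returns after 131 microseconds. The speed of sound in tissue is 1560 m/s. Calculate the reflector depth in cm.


depth = c * t / 2
t = 131 us = 1.3100e-04 s
depth = 1560 * 1.3100e-04 / 2
depth = 0.10218 m = 10.218 cm


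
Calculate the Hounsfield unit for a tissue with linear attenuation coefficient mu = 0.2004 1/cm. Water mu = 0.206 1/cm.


HU = ((mu_tissue - mu_water) / mu_water) * 1000
HU = ((0.2004 - 0.206) / 0.206) * 1000
HU = -27.18


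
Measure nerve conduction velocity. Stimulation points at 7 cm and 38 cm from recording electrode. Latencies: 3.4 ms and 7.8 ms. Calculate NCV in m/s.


Distance = (38 - 7) / 100 = 0.31 m
dt = (7.8 - 3.4) / 1000 = 0.0044 s
NCV = dist / dt = 70.45 m/s


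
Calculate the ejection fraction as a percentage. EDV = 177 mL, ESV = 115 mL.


SV = EDV - ESV = 177 - 115 = 62 mL
EF = SV/EDV * 100 = 62/177 * 100
EF = 35.03%


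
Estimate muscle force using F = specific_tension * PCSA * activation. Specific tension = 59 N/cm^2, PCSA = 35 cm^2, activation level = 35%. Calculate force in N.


F = sigma * PCSA * activation
F = 59 * 35 * 0.35
F = 722.8 N


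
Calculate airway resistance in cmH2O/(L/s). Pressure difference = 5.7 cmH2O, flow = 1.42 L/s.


R = dP / flow
R = 5.7 / 1.42
R = 4.014 cmH2O/(L/s)


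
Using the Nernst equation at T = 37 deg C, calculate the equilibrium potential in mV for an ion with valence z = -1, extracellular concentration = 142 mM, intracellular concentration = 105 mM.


E = (RT/(zF)) * ln(C_out/C_in)
T = 37 + 273.15 = 310.15 K
E = (8.314 * 310.15 / (-1 * 96485)) * ln(142/105)
E = -8.067 mV


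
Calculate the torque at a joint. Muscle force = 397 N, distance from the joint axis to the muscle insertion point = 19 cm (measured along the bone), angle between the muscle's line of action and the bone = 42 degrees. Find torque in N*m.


Torque = F * d * sin(theta)   (moment arm = d*sin(theta))
d = 19 cm = 0.19 m
Torque = 397 * 0.19 * sin(42)
Torque = 50.47 N*m


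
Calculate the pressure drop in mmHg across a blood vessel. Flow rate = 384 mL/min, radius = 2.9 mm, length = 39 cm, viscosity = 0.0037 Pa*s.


dP = 8*mu*L*Q / (pi*r^4)
Q = 384 mL/min = 6.4e-06 m^3/s
dP = 332.502 Pa = 332.502 / 133.322 mmHg = 2.494 mmHg


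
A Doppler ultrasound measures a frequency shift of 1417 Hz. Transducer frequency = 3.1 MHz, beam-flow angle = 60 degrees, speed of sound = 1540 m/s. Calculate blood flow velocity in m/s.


v = fd * c / (2 * f0 * cos(theta))
v = 1417 * 1540 / (2 * 3.1000e+06 * cos(60))
v = 0.7039 m/s


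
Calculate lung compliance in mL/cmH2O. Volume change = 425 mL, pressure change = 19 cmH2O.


C = dV / dP
C = 425 / 19
C = 22.37 mL/cmH2O


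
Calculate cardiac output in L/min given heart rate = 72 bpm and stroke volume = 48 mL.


CO = HR * SV
CO = 72 * 48 / 1000
CO = 3.456 L/min


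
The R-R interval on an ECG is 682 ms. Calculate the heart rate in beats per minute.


HR = 60 / RR_interval(s)
RR = 682 ms = 0.682 s
HR = 60 / 0.682 = 87.98 bpm


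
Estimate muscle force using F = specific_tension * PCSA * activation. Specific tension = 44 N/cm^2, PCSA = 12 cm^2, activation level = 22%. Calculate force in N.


F = sigma * PCSA * activation
F = 44 * 12 * 0.22
F = 116.2 N


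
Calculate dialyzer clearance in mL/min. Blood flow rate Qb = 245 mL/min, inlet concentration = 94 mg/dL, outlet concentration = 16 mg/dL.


K = Qb * (Cb_in - Cb_out) / Cb_in
K = 245 * (94 - 16) / 94
K = 203.3 mL/min


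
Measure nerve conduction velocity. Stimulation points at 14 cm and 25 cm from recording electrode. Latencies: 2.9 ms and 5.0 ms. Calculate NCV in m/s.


Distance = (25 - 14) / 100 = 0.11 m
dt = (5.0 - 2.9) / 1000 = 0.0021 s
NCV = dist / dt = 52.38 m/s


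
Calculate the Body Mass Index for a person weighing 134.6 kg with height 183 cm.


BMI = weight / height^2
height = 183 cm = 1.83 m
BMI = 134.6 / 1.83^2
BMI = 40.19 kg/m^2


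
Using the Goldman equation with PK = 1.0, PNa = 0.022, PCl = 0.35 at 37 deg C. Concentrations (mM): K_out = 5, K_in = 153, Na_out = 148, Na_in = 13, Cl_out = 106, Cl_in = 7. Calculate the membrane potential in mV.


Vm = (RT/F)*ln((PK*Ko + PNa*Nao + PCl*Cli)/(PK*Ki + PNa*Nai + PCl*Clo))
Numer = 10.706, Denom = 190.386
Vm = -76.92 mV


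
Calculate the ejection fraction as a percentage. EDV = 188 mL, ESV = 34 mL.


SV = EDV - ESV = 188 - 34 = 154 mL
EF = SV/EDV * 100 = 154/188 * 100
EF = 81.91%


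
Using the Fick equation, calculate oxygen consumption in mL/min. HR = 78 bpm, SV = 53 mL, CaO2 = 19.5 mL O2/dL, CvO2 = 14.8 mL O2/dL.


CO = HR*SV = 78*53/1000 = 4.134 L/min
a-v O2 diff = 19.5 - 14.8 = 4.7 mL/dL
VO2 = CO * (CaO2-CvO2) * 10 dL/L
VO2 = 4.134 * 4.7 * 10
VO2 = 194.3 mL/min


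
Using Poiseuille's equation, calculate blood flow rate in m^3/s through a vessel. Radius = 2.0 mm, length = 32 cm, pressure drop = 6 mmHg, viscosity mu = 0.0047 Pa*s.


Q = pi*r^4*dP / (8*mu*L)
r = 0.002 m, L = 0.32 m
dP = 6 mmHg = 799.932 Pa
Q = 3.3418e-06 m^3/s


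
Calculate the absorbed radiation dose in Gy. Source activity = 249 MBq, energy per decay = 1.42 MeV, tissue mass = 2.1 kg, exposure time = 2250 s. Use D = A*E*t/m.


A = 249 MBq = 2.4900e+08 Bq
E = 1.42 MeV = 2.27484e-13 J
D = A*E*t/m = 2.4900e+08*2.27484e-13*2250/2.1
D = 0.06069 Gy


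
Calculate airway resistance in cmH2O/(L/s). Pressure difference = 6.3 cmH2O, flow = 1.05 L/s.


R = dP / flow
R = 6.3 / 1.05
R = 6 cmH2O/(L/s)


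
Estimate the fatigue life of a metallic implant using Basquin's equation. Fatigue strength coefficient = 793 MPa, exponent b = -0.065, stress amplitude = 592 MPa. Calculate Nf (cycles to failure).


sigma_a = sigma_f' * (2Nf)^b
2Nf = (sigma_a/sigma_f')^(1/b)
2Nf = (592/793)^(1/-0.065)
2Nf = 89.763484
Nf = 44.88


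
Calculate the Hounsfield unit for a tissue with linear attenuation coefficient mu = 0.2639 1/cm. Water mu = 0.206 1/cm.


HU = ((mu_tissue - mu_water) / mu_water) * 1000
HU = ((0.2639 - 0.206) / 0.206) * 1000
HU = 281.1


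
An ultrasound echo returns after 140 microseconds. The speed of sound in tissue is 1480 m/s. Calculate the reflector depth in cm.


depth = c * t / 2
t = 140 us = 1.4000e-04 s
depth = 1480 * 1.4000e-04 / 2
depth = 0.1036 m = 10.36 cm


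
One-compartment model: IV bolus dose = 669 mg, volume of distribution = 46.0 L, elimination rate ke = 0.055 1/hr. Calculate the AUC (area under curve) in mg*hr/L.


C0 = Dose/Vd = 669/46.0 = 14.5435 mg/L
AUC = C0/ke = 14.5435/0.055
AUC = 264.4 mg*hr/L


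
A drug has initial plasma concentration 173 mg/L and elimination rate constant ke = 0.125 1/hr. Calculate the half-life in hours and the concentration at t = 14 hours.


t_half = ln(2) / ke = 0.693147 / 0.125 = 5.545 hr
C(t) = C0 * exp(-ke*t) = 173 * exp(-0.125*14)
C(14) = 30.06 mg/L


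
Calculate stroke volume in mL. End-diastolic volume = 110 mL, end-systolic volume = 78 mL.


SV = EDV - ESV
SV = 110 - 78
SV = 32 mL


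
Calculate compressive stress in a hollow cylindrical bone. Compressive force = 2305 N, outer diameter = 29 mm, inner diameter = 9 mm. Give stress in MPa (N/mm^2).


A = pi*(r_o^2 - r_i^2)
r_o = 14.5 mm, r_i = 4.5 mm
A = 596.903 mm^2
sigma = F/A = 2305 / 596.903
sigma = 3.862 MPa


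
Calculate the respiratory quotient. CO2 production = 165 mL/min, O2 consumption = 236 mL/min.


RQ = VCO2 / VO2
RQ = 165 / 236
RQ = 0.6992


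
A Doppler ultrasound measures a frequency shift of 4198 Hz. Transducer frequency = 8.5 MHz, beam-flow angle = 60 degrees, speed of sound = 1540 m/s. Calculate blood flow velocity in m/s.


v = fd * c / (2 * f0 * cos(theta))
v = 4198 * 1540 / (2 * 8.5000e+06 * cos(60))
v = 0.7606 m/s


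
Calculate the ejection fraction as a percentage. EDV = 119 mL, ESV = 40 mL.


SV = EDV - ESV = 119 - 40 = 79 mL
EF = SV/EDV * 100 = 79/119 * 100
EF = 66.39%


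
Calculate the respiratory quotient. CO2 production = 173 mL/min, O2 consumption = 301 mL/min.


RQ = VCO2 / VO2
RQ = 173 / 301
RQ = 0.5748


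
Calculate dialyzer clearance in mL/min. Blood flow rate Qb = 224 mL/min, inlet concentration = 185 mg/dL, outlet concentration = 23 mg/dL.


K = Qb * (Cb_in - Cb_out) / Cb_in
K = 224 * (185 - 23) / 185
K = 196.2 mL/min


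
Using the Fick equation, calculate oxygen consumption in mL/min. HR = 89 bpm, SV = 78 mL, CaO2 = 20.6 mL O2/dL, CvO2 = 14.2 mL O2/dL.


CO = HR*SV = 89*78/1000 = 6.942 L/min
a-v O2 diff = 20.6 - 14.2 = 6.4 mL/dL
VO2 = CO * (CaO2-CvO2) * 10 dL/L
VO2 = 6.942 * 6.4 * 10
VO2 = 444.3 mL/min


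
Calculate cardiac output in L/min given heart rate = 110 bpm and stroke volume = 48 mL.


CO = HR * SV
CO = 110 * 48 / 1000
CO = 5.28 L/min


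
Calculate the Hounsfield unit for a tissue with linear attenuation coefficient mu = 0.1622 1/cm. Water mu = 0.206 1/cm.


HU = ((mu_tissue - mu_water) / mu_water) * 1000
HU = ((0.1622 - 0.206) / 0.206) * 1000
HU = -212.6


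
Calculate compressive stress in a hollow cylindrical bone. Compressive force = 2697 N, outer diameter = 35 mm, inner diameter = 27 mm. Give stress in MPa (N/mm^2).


A = pi*(r_o^2 - r_i^2)
r_o = 17.5 mm, r_i = 13.5 mm
A = 389.557 mm^2
sigma = F/A = 2697 / 389.557
sigma = 6.923 MPa


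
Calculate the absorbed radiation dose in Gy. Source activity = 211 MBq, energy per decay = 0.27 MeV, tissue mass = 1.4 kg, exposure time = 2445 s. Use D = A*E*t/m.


A = 211 MBq = 2.1100e+08 Bq
E = 0.27 MeV = 4.3254e-14 J
D = A*E*t/m = 2.1100e+08*4.3254e-14*2445/1.4
D = 0.01594 Gy


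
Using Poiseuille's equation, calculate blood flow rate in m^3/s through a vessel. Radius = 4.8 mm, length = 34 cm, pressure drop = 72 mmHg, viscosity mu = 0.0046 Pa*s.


Q = pi*r^4*dP / (8*mu*L)
r = 0.0048 m, L = 0.34 m
dP = 72 mmHg = 9599.184 Pa
Q = 0.001279 m^3/s


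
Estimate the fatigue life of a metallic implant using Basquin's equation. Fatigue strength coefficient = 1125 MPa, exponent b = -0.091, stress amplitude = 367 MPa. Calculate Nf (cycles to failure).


sigma_a = sigma_f' * (2Nf)^b
2Nf = (sigma_a/sigma_f')^(1/b)
2Nf = (367/1125)^(1/-0.091)
2Nf = 221822.21
Nf = 1.109e+05


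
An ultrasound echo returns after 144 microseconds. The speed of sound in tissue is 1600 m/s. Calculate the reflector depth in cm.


depth = c * t / 2
t = 144 us = 1.4400e-04 s
depth = 1600 * 1.4400e-04 / 2
depth = 0.1152 m = 11.52 cm


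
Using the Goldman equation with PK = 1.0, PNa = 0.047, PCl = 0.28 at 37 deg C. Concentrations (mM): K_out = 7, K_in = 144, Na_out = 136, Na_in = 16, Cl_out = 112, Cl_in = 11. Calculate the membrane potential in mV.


Vm = (RT/F)*ln((PK*Ko + PNa*Nao + PCl*Cli)/(PK*Ki + PNa*Nai + PCl*Clo))
Numer = 16.472, Denom = 176.112
Vm = -63.32 mV


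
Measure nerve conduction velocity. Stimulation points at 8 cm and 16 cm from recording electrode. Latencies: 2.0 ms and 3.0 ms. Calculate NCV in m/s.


Distance = (16 - 8) / 100 = 0.08 m
dt = (3.0 - 2.0) / 1000 = 0.001 s
NCV = dist / dt = 80 m/s


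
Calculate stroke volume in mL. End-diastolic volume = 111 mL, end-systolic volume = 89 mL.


SV = EDV - ESV
SV = 111 - 89
SV = 22 mL


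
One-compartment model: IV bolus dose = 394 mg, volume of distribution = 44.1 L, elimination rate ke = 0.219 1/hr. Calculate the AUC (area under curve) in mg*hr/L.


C0 = Dose/Vd = 394/44.1 = 8.93424 mg/L
AUC = C0/ke = 8.93424/0.219
AUC = 40.8 mg*hr/L


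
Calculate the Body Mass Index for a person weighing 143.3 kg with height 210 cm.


BMI = weight / height^2
height = 210 cm = 2.1 m
BMI = 143.3 / 2.1^2
BMI = 32.49 kg/m^2


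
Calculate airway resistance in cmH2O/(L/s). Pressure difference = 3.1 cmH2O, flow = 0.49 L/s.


R = dP / flow
R = 3.1 / 0.49
R = 6.327 cmH2O/(L/s)


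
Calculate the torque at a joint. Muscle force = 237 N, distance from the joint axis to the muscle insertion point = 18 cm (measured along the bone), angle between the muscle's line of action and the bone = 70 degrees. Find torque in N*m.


Torque = F * d * sin(theta)   (moment arm = d*sin(theta))
d = 18 cm = 0.18 m
Torque = 237 * 0.18 * sin(70)
Torque = 40.09 N*m


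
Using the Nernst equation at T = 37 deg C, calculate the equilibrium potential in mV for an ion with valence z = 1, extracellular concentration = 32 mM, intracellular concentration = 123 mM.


E = (RT/(zF)) * ln(C_out/C_in)
T = 37 + 273.15 = 310.15 K
E = (8.314 * 310.15 / (1 * 96485)) * ln(32/123)
E = -35.98 mV


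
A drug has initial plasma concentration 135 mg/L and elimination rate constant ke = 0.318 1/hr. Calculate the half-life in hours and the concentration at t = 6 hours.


t_half = ln(2) / ke = 0.693147 / 0.318 = 2.18 hr
C(t) = C0 * exp(-ke*t) = 135 * exp(-0.318*6)
C(6) = 20.03 mg/L


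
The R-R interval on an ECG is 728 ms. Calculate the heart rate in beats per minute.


HR = 60 / RR_interval(s)
RR = 728 ms = 0.728 s
HR = 60 / 0.728 = 82.42 bpm


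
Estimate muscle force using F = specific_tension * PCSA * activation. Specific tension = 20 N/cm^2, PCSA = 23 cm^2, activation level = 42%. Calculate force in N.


F = sigma * PCSA * activation
F = 20 * 23 * 0.42
F = 193.2 N


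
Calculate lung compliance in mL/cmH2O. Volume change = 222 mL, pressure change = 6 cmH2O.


C = dV / dP
C = 222 / 6
C = 37 mL/cmH2O


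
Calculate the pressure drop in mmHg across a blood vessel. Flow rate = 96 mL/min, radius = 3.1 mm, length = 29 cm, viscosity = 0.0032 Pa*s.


dP = 8*mu*L*Q / (pi*r^4)
Q = 96 mL/min = 1.6e-06 m^3/s
dP = 40.9413 Pa = 40.9413 / 133.322 mmHg = 0.3071 mmHg


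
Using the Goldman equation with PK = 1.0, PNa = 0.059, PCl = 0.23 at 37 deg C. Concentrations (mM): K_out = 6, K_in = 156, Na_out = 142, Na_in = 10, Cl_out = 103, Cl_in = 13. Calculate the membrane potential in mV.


Vm = (RT/F)*ln((PK*Ko + PNa*Nao + PCl*Cli)/(PK*Ki + PNa*Nai + PCl*Clo))
Numer = 17.368, Denom = 180.28
Vm = -62.53 mV


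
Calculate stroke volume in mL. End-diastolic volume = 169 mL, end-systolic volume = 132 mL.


SV = EDV - ESV
SV = 169 - 132
SV = 37 mL


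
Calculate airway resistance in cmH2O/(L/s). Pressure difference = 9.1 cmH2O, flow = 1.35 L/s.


R = dP / flow
R = 9.1 / 1.35
R = 6.741 cmH2O/(L/s)


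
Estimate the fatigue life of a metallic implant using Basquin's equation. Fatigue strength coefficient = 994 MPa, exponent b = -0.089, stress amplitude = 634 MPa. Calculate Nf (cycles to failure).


sigma_a = sigma_f' * (2Nf)^b
2Nf = (sigma_a/sigma_f')^(1/b)
2Nf = (634/994)^(1/-0.089)
2Nf = 156.44069
Nf = 78.22


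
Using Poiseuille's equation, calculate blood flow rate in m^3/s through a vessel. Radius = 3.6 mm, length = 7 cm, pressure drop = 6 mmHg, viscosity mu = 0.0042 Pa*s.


Q = pi*r^4*dP / (8*mu*L)
r = 0.0036 m, L = 0.07 m
dP = 6 mmHg = 799.932 Pa
Q = 1.7946e-04 m^3/s


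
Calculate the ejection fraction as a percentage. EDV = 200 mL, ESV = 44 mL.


SV = EDV - ESV = 200 - 44 = 156 mL
EF = SV/EDV * 100 = 156/200 * 100
EF = 78%


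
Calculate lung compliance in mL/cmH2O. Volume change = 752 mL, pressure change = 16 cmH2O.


C = dV / dP
C = 752 / 16
C = 47 mL/cmH2O


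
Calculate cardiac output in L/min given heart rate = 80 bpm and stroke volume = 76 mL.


CO = HR * SV
CO = 80 * 76 / 1000
CO = 6.08 L/min


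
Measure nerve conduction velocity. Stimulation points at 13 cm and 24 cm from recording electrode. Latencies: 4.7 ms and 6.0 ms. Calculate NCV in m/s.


Distance = (24 - 13) / 100 = 0.11 m
dt = (6.0 - 4.7) / 1000 = 0.0013 s
NCV = dist / dt = 84.62 m/s


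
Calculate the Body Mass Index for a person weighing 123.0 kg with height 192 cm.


BMI = weight / height^2
height = 192 cm = 1.92 m
BMI = 123.0 / 1.92^2
BMI = 33.37 kg/m^2


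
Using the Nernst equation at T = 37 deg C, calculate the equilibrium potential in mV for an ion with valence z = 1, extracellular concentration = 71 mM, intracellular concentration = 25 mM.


E = (RT/(zF)) * ln(C_out/C_in)
T = 37 + 273.15 = 310.15 K
E = (8.314 * 310.15 / (1 * 96485)) * ln(71/25)
E = 27.9 mV


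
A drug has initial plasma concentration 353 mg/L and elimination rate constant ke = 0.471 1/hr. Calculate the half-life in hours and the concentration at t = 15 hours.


t_half = ln(2) / ke = 0.693147 / 0.471 = 1.472 hr
C(t) = C0 * exp(-ke*t) = 353 * exp(-0.471*15)
C(15) = 0.3016 mg/L


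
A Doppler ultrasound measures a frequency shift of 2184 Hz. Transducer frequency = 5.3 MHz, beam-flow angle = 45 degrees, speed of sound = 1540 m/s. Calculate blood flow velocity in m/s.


v = fd * c / (2 * f0 * cos(theta))
v = 2184 * 1540 / (2 * 5.3000e+06 * cos(45))
v = 0.4487 m/s


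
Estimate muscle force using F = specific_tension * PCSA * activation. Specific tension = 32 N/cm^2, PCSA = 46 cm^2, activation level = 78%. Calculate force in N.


F = sigma * PCSA * activation
F = 32 * 46 * 0.78
F = 1148 N


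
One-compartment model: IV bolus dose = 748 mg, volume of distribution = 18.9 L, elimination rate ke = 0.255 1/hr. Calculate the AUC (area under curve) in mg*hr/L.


C0 = Dose/Vd = 748/18.9 = 39.5767 mg/L
AUC = C0/ke = 39.5767/0.255
AUC = 155.2 mg*hr/L


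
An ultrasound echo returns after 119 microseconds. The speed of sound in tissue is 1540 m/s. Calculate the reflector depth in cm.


depth = c * t / 2
t = 119 us = 1.1900e-04 s
depth = 1540 * 1.1900e-04 / 2
depth = 0.09163 m = 9.163 cm


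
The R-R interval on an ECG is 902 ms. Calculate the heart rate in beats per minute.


HR = 60 / RR_interval(s)
RR = 902 ms = 0.902 s
HR = 60 / 0.902 = 66.52 bpm


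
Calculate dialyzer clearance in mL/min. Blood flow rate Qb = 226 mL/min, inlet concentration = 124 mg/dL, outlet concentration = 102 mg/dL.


K = Qb * (Cb_in - Cb_out) / Cb_in
K = 226 * (124 - 102) / 124
K = 40.1 mL/min


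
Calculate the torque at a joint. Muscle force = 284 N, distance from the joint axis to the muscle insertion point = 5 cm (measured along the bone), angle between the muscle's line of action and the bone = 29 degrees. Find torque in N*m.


Torque = F * d * sin(theta)   (moment arm = d*sin(theta))
d = 5 cm = 0.05 m
Torque = 284 * 0.05 * sin(29)
Torque = 6.884 N*m


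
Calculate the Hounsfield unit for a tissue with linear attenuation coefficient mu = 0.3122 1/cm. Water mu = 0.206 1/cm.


HU = ((mu_tissue - mu_water) / mu_water) * 1000
HU = ((0.3122 - 0.206) / 0.206) * 1000
HU = 515.5


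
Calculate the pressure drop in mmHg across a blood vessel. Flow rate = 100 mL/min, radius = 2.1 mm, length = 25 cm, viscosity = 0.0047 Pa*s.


dP = 8*mu*L*Q / (pi*r^4)
Q = 100 mL/min = 1.66667e-06 m^3/s
dP = 256.419 Pa = 256.419 / 133.322 mmHg = 1.923 mmHg


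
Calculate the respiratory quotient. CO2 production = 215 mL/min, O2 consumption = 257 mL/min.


RQ = VCO2 / VO2
RQ = 215 / 257
RQ = 0.8366


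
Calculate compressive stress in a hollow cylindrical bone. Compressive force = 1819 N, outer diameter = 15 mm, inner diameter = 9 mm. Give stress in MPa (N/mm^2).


A = pi*(r_o^2 - r_i^2)
r_o = 7.5 mm, r_i = 4.5 mm
A = 113.097 mm^2
sigma = F/A = 1819 / 113.097
sigma = 16.08 MPa


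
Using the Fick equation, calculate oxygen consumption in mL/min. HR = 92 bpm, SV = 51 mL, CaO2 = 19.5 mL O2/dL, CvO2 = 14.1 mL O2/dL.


CO = HR*SV = 92*51/1000 = 4.692 L/min
a-v O2 diff = 19.5 - 14.1 = 5.4 mL/dL
VO2 = CO * (CaO2-CvO2) * 10 dL/L
VO2 = 4.692 * 5.4 * 10
VO2 = 253.4 mL/min


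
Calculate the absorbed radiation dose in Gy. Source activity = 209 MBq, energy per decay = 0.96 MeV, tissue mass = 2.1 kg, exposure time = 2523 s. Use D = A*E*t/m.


A = 209 MBq = 2.0900e+08 Bq
E = 0.96 MeV = 1.53792e-13 J
D = A*E*t/m = 2.0900e+08*1.53792e-13*2523/2.1
D = 0.03862 Gy


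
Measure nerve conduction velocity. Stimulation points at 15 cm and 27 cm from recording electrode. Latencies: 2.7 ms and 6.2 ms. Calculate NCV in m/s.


Distance = (27 - 15) / 100 = 0.12 m
dt = (6.2 - 2.7) / 1000 = 0.0035 s
NCV = dist / dt = 34.29 m/s


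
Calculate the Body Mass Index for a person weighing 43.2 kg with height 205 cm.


BMI = weight / height^2
height = 205 cm = 2.05 m
BMI = 43.2 / 2.05^2
BMI = 10.28 kg/m^2


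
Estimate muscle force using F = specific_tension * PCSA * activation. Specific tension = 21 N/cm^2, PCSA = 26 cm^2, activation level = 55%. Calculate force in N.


F = sigma * PCSA * activation
F = 21 * 26 * 0.55
F = 300.3 N


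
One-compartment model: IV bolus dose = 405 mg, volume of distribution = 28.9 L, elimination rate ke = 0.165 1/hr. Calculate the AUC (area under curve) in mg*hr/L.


C0 = Dose/Vd = 405/28.9 = 14.0138 mg/L
AUC = C0/ke = 14.0138/0.165
AUC = 84.93 mg*hr/L


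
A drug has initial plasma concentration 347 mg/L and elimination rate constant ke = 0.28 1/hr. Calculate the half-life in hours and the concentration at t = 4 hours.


t_half = ln(2) / ke = 0.693147 / 0.28 = 2.476 hr
C(t) = C0 * exp(-ke*t) = 347 * exp(-0.28*4)
C(4) = 113.2 mg/L


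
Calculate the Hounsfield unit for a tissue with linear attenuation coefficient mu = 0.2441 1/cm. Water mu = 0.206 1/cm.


HU = ((mu_tissue - mu_water) / mu_water) * 1000
HU = ((0.2441 - 0.206) / 0.206) * 1000
HU = 185


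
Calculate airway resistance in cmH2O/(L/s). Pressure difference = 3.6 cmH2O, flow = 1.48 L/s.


R = dP / flow
R = 3.6 / 1.48
R = 2.432 cmH2O/(L/s)


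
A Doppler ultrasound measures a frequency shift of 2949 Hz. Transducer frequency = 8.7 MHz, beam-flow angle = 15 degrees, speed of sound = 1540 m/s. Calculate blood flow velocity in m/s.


v = fd * c / (2 * f0 * cos(theta))
v = 2949 * 1540 / (2 * 8.7000e+06 * cos(15))
v = 0.2702 m/s


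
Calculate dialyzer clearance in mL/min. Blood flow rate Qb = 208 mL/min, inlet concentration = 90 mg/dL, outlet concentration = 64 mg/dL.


K = Qb * (Cb_in - Cb_out) / Cb_in
K = 208 * (90 - 64) / 90
K = 60.09 mL/min


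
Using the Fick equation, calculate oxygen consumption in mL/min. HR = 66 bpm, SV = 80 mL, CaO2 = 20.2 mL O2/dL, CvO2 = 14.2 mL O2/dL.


CO = HR*SV = 66*80/1000 = 5.28 L/min
a-v O2 diff = 20.2 - 14.2 = 6 mL/dL
VO2 = CO * (CaO2-CvO2) * 10 dL/L
VO2 = 5.28 * 6 * 10
VO2 = 316.8 mL/min


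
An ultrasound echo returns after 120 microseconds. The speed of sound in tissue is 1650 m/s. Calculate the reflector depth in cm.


depth = c * t / 2
t = 120 us = 1.2000e-04 s
depth = 1650 * 1.2000e-04 / 2
depth = 0.099 m = 9.9 cm


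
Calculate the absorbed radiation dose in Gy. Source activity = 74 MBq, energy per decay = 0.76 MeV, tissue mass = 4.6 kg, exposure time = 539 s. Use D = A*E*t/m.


A = 74 MBq = 7.4000e+07 Bq
E = 0.76 MeV = 1.21752e-13 J
D = A*E*t/m = 7.4000e+07*1.21752e-13*539/4.6
D = 0.001056 Gy


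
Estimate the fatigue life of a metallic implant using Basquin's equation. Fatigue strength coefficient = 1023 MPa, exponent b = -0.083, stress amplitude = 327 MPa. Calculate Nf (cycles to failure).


sigma_a = sigma_f' * (2Nf)^b
2Nf = (sigma_a/sigma_f')^(1/b)
2Nf = (327/1023)^(1/-0.083)
2Nf = 928551.07
Nf = 4.643e+05


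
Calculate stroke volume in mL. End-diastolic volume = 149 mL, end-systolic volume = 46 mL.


SV = EDV - ESV
SV = 149 - 46
SV = 103 mL


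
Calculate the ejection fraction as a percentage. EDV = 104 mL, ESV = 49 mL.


SV = EDV - ESV = 104 - 49 = 55 mL
EF = SV/EDV * 100 = 55/104 * 100
EF = 52.88%


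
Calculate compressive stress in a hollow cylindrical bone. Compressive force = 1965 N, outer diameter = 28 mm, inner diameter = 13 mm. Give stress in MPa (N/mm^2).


A = pi*(r_o^2 - r_i^2)
r_o = 14 mm, r_i = 6.5 mm
A = 483.02 mm^2
sigma = F/A = 1965 / 483.02
sigma = 4.068 MPa


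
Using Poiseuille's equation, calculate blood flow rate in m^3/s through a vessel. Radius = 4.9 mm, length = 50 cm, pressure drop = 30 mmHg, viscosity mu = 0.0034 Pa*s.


Q = pi*r^4*dP / (8*mu*L)
r = 0.0049 m, L = 0.5 m
dP = 30 mmHg = 3999.66 Pa
Q = 5.3262e-04 m^3/s


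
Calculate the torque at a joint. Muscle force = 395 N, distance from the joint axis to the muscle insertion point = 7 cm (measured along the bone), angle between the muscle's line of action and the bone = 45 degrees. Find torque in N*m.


Torque = F * d * sin(theta)   (moment arm = d*sin(theta))
d = 7 cm = 0.07 m
Torque = 395 * 0.07 * sin(45)
Torque = 19.55 N*m


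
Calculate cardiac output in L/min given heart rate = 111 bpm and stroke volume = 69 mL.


CO = HR * SV
CO = 111 * 69 / 1000
CO = 7.659 L/min


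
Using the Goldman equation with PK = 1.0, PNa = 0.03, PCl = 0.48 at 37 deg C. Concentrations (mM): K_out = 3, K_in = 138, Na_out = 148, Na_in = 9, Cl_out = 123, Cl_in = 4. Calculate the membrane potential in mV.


Vm = (RT/F)*ln((PK*Ko + PNa*Nao + PCl*Cli)/(PK*Ki + PNa*Nai + PCl*Clo))
Numer = 9.36, Denom = 197.31
Vm = -81.47 mV


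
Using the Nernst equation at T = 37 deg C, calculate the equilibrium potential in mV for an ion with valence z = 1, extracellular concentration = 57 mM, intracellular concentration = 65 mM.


E = (RT/(zF)) * ln(C_out/C_in)
T = 37 + 273.15 = 310.15 K
E = (8.314 * 310.15 / (1 * 96485)) * ln(57/65)
E = -3.51 mV


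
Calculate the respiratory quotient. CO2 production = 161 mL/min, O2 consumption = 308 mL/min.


RQ = VCO2 / VO2
RQ = 161 / 308
RQ = 0.5227


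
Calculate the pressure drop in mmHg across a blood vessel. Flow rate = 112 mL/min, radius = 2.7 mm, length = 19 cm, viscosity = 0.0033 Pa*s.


dP = 8*mu*L*Q / (pi*r^4)
Q = 112 mL/min = 1.86667e-06 m^3/s
dP = 56.0816 Pa = 56.0816 / 133.322 mmHg = 0.4206 mmHg


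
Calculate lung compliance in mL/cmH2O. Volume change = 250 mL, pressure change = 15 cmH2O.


C = dV / dP
C = 250 / 15
C = 16.67 mL/cmH2O


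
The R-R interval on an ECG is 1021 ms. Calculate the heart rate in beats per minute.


HR = 60 / RR_interval(s)
RR = 1021 ms = 1.021 s
HR = 60 / 1.021 = 58.77 bpm


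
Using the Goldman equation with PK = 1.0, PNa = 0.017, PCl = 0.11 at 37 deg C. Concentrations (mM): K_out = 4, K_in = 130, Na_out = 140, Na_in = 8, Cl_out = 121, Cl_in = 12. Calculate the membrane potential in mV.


Vm = (RT/F)*ln((PK*Ko + PNa*Nao + PCl*Cli)/(PK*Ki + PNa*Nai + PCl*Clo))
Numer = 7.7, Denom = 143.446
Vm = -78.16 mV


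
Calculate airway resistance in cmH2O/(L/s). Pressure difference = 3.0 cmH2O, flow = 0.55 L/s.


R = dP / flow
R = 3.0 / 0.55
R = 5.455 cmH2O/(L/s)
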